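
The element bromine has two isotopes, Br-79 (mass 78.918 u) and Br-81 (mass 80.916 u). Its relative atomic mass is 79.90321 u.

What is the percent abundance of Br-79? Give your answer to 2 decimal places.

50.69%

Let x be the fractional abundance of Br-79; then Br-81 has abundance 1 − x.
78.918·x + 80.916·(1 − x) = 79.90321
(78.918 − 80.916)·x = 79.90321 − 80.916
x = -1.01279 / -1.998 = 0.50690 → 50.69% Br-79, 49.31% Br-81.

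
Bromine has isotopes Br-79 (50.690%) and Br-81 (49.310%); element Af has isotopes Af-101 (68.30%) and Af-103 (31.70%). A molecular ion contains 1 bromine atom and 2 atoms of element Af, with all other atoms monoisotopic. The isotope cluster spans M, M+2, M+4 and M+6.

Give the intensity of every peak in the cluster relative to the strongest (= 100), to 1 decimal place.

52.6 : 100.0 : 58.8 : 11.0

Bromine pattern (n=1): 0.5069 : 0.4931
Element Af pattern (n=2): 0.466489 : 0.433022 : 0.100489
Convolve the two distributions (both contribute in 2-u steps):
  M: 0.5069×0.466489 = 0.236463
  M+2: 0.5069×0.433022 + 0.4931×0.466489 = 0.449525
  M+4: 0.5069×0.100489 + 0.4931×0.433022 = 0.264461
  M+6: 0.4931×0.100489 = 0.049551
Scale to base peak (0.449525) = 100: 52.6 : 100.0 : 58.8 : 11.0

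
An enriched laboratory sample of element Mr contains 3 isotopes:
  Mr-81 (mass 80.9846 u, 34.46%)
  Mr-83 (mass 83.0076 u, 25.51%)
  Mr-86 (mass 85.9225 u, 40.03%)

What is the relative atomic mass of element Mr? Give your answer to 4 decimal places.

83.4773 u

Average mass = Σ (abundance × isotope mass) = 0.3446 × 80.9846 + 0.2551 × 83.0076 + 0.4003 × 85.9225
= 27.90729 + 21.17524 + 34.39478 = 83.47731 u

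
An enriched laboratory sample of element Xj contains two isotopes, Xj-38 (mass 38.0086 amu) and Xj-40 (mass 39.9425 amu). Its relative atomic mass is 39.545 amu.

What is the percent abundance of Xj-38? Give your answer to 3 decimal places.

20.554%

Writing the weighted mean with unknown fraction x of Xj-38:
38.0086·x + 39.9425·(1 − x) = 39.545
(38.0086 − 39.9425)·x = 39.545 − 39.9425
x = -0.3975 / -1.9339 = 0.20554 → 20.554% Xj-38, 79.446% Xj-40.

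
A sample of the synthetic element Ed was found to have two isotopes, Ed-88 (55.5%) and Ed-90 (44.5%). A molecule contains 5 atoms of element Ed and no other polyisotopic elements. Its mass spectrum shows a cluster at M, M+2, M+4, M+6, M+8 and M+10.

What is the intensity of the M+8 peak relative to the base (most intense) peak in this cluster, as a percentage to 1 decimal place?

32.1%

Term probabilities: M 0.0527, M+2 0.2111, M+4 0.3385, M+6 0.2714, M+8 0.1088, M+10 0.0175. Base peak = M+4.
P(M+4) = C(5,2) × 0.555^3 × 0.445^2 = 10 × 0.17095388 × 0.198025 = 0.338531 (base)
P(M+8) = C(5,4) × 0.555^1 × 0.445^4 = 5 × 0.5550 × 0.0392139 = 0.108819
Relative intensity = 0.108819 / 0.338531 × 100 = 32.1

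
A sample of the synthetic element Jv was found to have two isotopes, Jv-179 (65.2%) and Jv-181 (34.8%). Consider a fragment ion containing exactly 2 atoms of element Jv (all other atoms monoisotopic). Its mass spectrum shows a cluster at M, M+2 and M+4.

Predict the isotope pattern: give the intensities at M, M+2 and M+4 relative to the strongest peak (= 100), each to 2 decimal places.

Expanding (0.652 + 0.348)^2:
P(M) = 0.652^2 = 0.425104
P(M+2) = 2 × 0.652^1 × 0.348^1 = 0.453792
P(M+4) = 0.348^2 = 0.121104
The M+2 peak is largest (0.453792); scaling to 100 gives 93.68 : 100.00 : 26.69.

93.68 : 100.00 : 26.69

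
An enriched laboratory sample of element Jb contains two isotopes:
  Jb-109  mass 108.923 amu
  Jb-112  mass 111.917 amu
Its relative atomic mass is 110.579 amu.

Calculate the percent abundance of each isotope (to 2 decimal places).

With x = fraction of Jb-109 (so Jb-112 is 1 − x):
108.923·x + 111.917·(1 − x) = 110.579
(108.923 − 111.917)·x = 110.579 − 111.917
x = -1.338 / -2.994 = 0.44689 → 44.69% Jb-109, 55.31% Jb-112.

Jb-109: 44.69%, Jb-112: 55.31%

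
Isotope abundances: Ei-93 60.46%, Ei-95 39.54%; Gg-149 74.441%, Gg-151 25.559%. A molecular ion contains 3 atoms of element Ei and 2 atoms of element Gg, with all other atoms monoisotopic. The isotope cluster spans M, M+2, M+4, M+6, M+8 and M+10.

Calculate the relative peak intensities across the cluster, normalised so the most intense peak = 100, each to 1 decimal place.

36.4 : 96.4 : 100.0 : 50.7 : 12.5 : 1.2

Element Ei pattern (n=3): 0.22100619 : 0.43360492 : 0.2835716 : 0.06181729
Element Gg pattern (n=2): 0.55414625 : 0.3805275 : 0.06532625
Convolve the two distributions (both contribute in 2-u steps):
  M: 0.22100619×0.55414625 = 0.122470
  M+2: 0.22100619×0.3805275 + 0.43360492×0.55414625 = 0.324379
  M+4: 0.22100619×0.06532625 + 0.43360492×0.3805275 + 0.2835716×0.55414625 = 0.336576
  M+6: 0.43360492×0.06532625 + 0.2835716×0.3805275 + 0.06181729×0.55414625 = 0.170488
  M+8: 0.2835716×0.06532625 + 0.06181729×0.3805275 = 0.042048
  M+10: 0.06181729×0.06532625 = 0.004038
Scale to base peak (0.336576) = 100: 36.4 : 96.4 : 100.0 : 50.7 : 12.5 : 1.2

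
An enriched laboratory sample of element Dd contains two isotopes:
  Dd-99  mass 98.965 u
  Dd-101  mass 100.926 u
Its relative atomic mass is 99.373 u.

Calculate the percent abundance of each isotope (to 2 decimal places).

Let x be the fractional abundance of Dd-99; then Dd-101 has abundance 1 − x.
98.965·x + 100.926·(1 − x) = 99.373
(98.965 − 100.926)·x = 99.373 − 100.926
x = -1.553 / -1.961 = 0.79194 → 79.19% Dd-99, 20.81% Dd-101.

Dd-99: 79.19%, Dd-101: 20.81%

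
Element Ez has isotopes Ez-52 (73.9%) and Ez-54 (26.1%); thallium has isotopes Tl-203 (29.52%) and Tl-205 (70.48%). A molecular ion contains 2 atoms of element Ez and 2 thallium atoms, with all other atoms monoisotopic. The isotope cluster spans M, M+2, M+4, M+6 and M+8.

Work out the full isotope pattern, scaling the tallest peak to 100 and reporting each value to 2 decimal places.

10.87 : 59.59 : 100.00 : 50.25 : 7.73

Element Ez pattern (n=2): 0.546121 : 0.385758 : 0.068121
Thallium pattern (n=2): 0.08714304 : 0.41611392 : 0.49674304
Convolve the two distributions (both contribute in 2-u steps):
  M: 0.546121×0.08714304 = 0.047591
  M+2: 0.546121×0.41611392 + 0.385758×0.08714304 = 0.260865
  M+4: 0.546121×0.49674304 + 0.385758×0.41611392 + 0.068121×0.08714304 = 0.437737
  M+6: 0.385758×0.49674304 + 0.068121×0.41611392 = 0.219969
  M+8: 0.068121×0.49674304 = 0.033839
Scale to base peak (0.437737) = 100: 10.87 : 59.59 : 100.00 : 50.25 : 7.73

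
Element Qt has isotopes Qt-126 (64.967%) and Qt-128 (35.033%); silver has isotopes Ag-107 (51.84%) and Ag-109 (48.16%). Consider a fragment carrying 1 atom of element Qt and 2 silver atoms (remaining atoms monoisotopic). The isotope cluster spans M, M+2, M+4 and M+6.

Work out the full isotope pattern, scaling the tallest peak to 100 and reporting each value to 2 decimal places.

Element Qt pattern (n=1): 0.64967 : 0.35033
Silver pattern (n=2): 0.26873856 : 0.49932288 : 0.23193856
Convolve the two distributions (both contribute in 2-u steps):
  M: 0.64967×0.26873856 = 0.174591
  M+2: 0.64967×0.49932288 + 0.35033×0.26873856 = 0.418542
  M+4: 0.64967×0.23193856 + 0.35033×0.49932288 = 0.325611
  M+6: 0.35033×0.23193856 = 0.081255
Scale to base peak (0.418542) = 100: 41.71 : 100.00 : 77.80 : 19.41

41.71 : 100.00 : 77.80 : 19.41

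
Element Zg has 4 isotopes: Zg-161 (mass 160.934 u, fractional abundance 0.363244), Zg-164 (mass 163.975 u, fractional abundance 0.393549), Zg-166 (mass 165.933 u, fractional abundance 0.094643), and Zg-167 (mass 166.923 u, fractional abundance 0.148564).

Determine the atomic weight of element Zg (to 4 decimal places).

163.4937 u

Weight each isotope mass by its fractional abundance: 0.363244 × 160.934 + 0.393549 × 163.975 + 0.094643 × 165.933 + 0.148564 × 166.923
= 58.45831 + 64.53220 + 15.70440 + 24.79875 = 163.49366 u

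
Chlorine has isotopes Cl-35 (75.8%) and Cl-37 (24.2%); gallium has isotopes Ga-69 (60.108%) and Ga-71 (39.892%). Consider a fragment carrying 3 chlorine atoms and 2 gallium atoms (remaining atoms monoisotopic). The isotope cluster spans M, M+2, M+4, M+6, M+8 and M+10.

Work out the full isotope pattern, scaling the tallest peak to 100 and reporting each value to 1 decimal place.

Chlorine pattern (n=3): 0.43551951 : 0.41713346 : 0.13317454 : 0.01417249
Gallium pattern (n=2): 0.36129717 : 0.47956567 : 0.15913717
Convolve the two distributions (both contribute in 2-u steps):
  M: 0.43551951×0.36129717 = 0.157352
  M+2: 0.43551951×0.47956567 + 0.41713346×0.36129717 = 0.359569
  M+4: 0.43551951×0.15913717 + 0.41713346×0.47956567 + 0.13317454×0.36129717 = 0.317466
  M+6: 0.41713346×0.15913717 + 0.13317454×0.47956567 + 0.01417249×0.36129717 = 0.135368
  M+8: 0.13317454×0.15913717 + 0.01417249×0.47956567 = 0.027990
  M+10: 0.01417249×0.15913717 = 0.002255
Scale to base peak (0.359569) = 100: 43.8 : 100.0 : 88.3 : 37.6 : 7.8 : 0.6

43.8 : 100.0 : 88.3 : 37.6 : 7.8 : 0.6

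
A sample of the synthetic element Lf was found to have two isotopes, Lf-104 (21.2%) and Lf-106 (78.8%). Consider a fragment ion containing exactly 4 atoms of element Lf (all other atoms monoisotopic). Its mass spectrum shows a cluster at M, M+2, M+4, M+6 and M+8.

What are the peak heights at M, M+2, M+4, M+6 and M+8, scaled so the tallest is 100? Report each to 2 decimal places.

0.49 : 7.24 : 40.36 : 100.00 : 92.92

Expanding (0.212 + 0.788)^4:
P(M) = 0.212^4 = 0.002020
P(M+2) = 4 × 0.212^3 × 0.788^1 = 0.030033
P(M+4) = 6 × 0.212^2 × 0.788^2 = 0.167446
P(M+6) = 4 × 0.212^1 × 0.788^3 = 0.414930
P(M+8) = 0.788^4 = 0.385571
The M+6 peak is largest (0.414930); scaling to 100 gives 0.49 : 7.24 : 40.36 : 100.00 : 92.92.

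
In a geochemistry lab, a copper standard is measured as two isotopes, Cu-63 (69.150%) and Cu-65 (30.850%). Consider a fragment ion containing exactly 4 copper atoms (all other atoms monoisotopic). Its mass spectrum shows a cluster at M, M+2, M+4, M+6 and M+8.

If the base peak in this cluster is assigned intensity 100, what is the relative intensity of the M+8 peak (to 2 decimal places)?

2.22

Binomial terms of (0.69150 + 0.30850)^4: M 0.2286, M+2 0.4080, M+4 0.2731, M+6 0.0812, M+8 0.0091 → M+2 is the base peak.
P(M+2) = C(4,1) × 0.69150^3 × 0.30850^1 = 4 × 0.33065611 × 0.3085 = 0.408030 (base)
P(M+8) = C(4,4) × 0.69150^0 × 0.30850^4 = 1 × 1.0000 × 0.00905776 = 0.009058
Relative intensity = 0.009058 / 0.408030 × 100 = 2.22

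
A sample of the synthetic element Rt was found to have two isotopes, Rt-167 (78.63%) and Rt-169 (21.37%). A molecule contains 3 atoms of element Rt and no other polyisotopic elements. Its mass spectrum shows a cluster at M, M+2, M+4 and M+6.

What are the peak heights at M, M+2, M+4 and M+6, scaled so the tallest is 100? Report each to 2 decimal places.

100.00 : 81.53 : 22.16 : 2.01

The 3 Rt atoms are independent, so intensities follow the terms of (0.7863 + 0.2137)^3.
P(M) = 0.7863^3 = 0.486144
P(M+2) = 3 × 0.7863^2 × 0.2137^1 = 0.396371
P(M+4) = 3 × 0.7863^1 × 0.2137^2 = 0.107726
P(M+6) = 0.2137^3 = 0.009759
The M peak is largest (0.486144); scaling to 100 gives 100.00 : 81.53 : 22.16 : 2.01.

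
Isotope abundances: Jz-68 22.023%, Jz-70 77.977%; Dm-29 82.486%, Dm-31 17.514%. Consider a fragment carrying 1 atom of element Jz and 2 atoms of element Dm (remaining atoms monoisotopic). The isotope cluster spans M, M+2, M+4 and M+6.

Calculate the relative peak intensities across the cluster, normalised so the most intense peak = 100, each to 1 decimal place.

Element Jz pattern (n=1): 0.22023 : 0.77977
Element Dm pattern (n=2): 0.68039402 : 0.28893196 : 0.03067402
Convolve the two distributions (both contribute in 2-u steps):
  M: 0.22023×0.68039402 = 0.149843
  M+2: 0.22023×0.28893196 + 0.77977×0.68039402 = 0.594182
  M+4: 0.22023×0.03067402 + 0.77977×0.28893196 = 0.232056
  M+6: 0.77977×0.03067402 = 0.023919
Scale to base peak (0.594182) = 100: 25.2 : 100.0 : 39.1 : 4.0

25.2 : 100.0 : 39.1 : 4.0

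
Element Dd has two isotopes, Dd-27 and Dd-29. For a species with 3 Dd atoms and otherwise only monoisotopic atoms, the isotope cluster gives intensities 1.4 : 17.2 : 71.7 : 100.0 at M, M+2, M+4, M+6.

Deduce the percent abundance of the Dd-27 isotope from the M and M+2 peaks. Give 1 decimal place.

If p is the fraction of Dd that is Dd-27, then I(M+2)/I(M) = [C(3,1)·p^2·(1−p)] / p^3 = 3·(1−p)/p = 17.2/1.4 = 12.2857
(1−p)/p = 12.2857/3 = 4.0952  ⇒  p = 1/(1 + 4.0952) = 0.1963
Dd-27: 19.6%, Dd-29: 80.4%.

19.6%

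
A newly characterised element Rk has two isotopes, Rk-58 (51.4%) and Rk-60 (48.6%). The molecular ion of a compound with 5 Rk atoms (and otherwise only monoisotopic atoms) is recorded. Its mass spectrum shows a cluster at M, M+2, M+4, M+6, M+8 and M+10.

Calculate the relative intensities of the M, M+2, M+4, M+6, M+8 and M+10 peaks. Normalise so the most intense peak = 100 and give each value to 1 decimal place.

Each Rk atom is independently Rk-58 (p = 0.514) or Rk-60 (q = 0.486); the cluster is the binomial expansion (p + q)^5.
P(M) = 0.514^5 = 0.035877
P(M+2) = 5 × 0.514^4 × 0.486^1 = 0.169613
P(M+4) = 10 × 0.514^3 × 0.486^2 = 0.320746
P(M+6) = 10 × 0.514^2 × 0.486^3 = 0.303274
P(M+8) = 5 × 0.514^1 × 0.486^4 = 0.143377
P(M+10) = 0.486^5 = 0.027113
The M+4 peak is largest (0.320746); scaling to 100 gives 11.2 : 52.9 : 100.0 : 94.6 : 44.7 : 8.5.

11.2 : 52.9 : 100.0 : 94.6 : 44.7 : 8.5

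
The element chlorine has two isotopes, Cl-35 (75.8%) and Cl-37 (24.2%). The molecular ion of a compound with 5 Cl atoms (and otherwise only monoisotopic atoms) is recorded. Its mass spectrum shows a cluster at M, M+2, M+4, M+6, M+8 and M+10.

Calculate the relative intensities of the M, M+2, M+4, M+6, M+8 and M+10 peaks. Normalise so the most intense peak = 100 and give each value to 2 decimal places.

62.64 : 100.00 : 63.85 : 20.39 : 3.25 : 0.21

Each Cl atom is independently Cl-35 (p = 0.758) or Cl-37 (q = 0.242); the cluster is the binomial expansion (p + q)^5.
P(M) = 0.758^5 = 0.250234
P(M+2) = 5 × 0.758^4 × 0.242^1 = 0.399450
P(M+4) = 10 × 0.758^3 × 0.242^2 = 0.255058
P(M+6) = 10 × 0.758^2 × 0.242^3 = 0.081430
P(M+8) = 5 × 0.758^1 × 0.242^4 = 0.012999
P(M+10) = 0.242^5 = 0.000830
The M+2 peak is largest (0.399450); scaling to 100 gives 62.64 : 100.00 : 63.85 : 20.39 : 3.25 : 0.21.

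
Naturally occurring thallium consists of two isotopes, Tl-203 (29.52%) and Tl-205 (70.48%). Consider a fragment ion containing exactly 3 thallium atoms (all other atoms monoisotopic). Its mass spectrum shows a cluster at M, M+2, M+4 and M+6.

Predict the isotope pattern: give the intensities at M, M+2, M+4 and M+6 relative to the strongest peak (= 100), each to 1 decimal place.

5.8 : 41.9 : 100.0 : 79.6

The 3 Tl atoms are independent, so intensities follow the terms of (0.2952 + 0.7048)^3.
P(M) = 0.2952^3 = 0.025725
P(M+2) = 3 × 0.2952^2 × 0.7048^1 = 0.184255
P(M+4) = 3 × 0.2952^1 × 0.7048^2 = 0.439916
P(M+6) = 0.7048^3 = 0.350104
The M+4 peak is largest (0.439916); scaling to 100 gives 5.8 : 41.9 : 100.0 : 79.6.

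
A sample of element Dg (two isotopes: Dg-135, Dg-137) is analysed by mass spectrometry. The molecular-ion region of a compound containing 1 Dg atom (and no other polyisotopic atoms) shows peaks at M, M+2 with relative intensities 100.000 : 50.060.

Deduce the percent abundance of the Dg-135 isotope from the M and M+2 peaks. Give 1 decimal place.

66.6%

Let p = fractional abundance of Dg-135. I(M+2)/I(M) = [C(1,1)·p^0·(1−p)] / p^1 = 1·(1−p)/p = 50.060/100.000 = 0.5006
(1−p)/p = 0.5006/1 = 0.5006  ⇒  p = 1/(1 + 0.5006) = 0.6664
Dg-135: 66.6%, Dg-137: 33.4%.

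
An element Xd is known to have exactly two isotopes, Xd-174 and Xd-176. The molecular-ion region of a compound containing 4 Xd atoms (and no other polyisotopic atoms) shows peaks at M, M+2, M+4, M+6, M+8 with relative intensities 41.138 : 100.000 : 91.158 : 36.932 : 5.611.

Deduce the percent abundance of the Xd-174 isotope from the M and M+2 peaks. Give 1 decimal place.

62.2%

Write p for the Xd-174 fraction. I(M+2)/I(M) = [C(4,1)·p^3·(1−p)] / p^4 = 4·(1−p)/p = 100.000/41.138 = 2.4308
(1−p)/p = 2.4308/4 = 0.6077  ⇒  p = 1/(1 + 0.6077) = 0.6220
Xd-174: 62.2%, Xd-176: 37.8%.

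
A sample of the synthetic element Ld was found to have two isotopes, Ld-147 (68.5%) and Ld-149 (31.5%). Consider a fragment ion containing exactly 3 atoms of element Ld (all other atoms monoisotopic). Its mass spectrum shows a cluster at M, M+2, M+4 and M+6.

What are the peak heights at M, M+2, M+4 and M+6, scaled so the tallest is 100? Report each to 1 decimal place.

72.5 : 100.0 : 46.0 : 7.0

Expanding (0.685 + 0.315)^3:
P(M) = 0.685^3 = 0.321419
P(M+2) = 3 × 0.685^2 × 0.315^1 = 0.443418
P(M+4) = 3 × 0.685^1 × 0.315^2 = 0.203907
P(M+6) = 0.315^3 = 0.031256
The M+2 peak is largest (0.443418); scaling to 100 gives 72.5 : 100.0 : 46.0 : 7.0.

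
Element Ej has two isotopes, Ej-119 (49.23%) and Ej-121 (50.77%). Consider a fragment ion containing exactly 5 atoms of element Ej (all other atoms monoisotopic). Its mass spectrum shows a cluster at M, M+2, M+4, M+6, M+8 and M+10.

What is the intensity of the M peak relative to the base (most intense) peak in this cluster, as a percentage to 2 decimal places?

(0.4923 + 0.5077)^5 gives M 0.0289, M+2 0.1491, M+4 0.3075, M+6 0.3172, M+8 0.1635, M+10 0.0337; the largest is M+6.
P(M+6) = C(5,3) × 0.4923^2 × 0.5077^3 = 10 × 0.24235929 × 0.13086439 = 0.317162 (base)
P(M) = C(5,0) × 0.4923^5 × 0.5077^0 = 1 × 0.02891673 × 1.0000 = 0.028917
Relative intensity = 0.028917 / 0.317162 × 100 = 9.12

9.12%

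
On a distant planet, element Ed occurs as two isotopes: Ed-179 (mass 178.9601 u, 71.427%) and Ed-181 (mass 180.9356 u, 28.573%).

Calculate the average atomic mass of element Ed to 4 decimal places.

179.5246 u

Average mass = Σ (abundance × isotope mass) = 0.71427 × 178.9601 + 0.28573 × 180.9356
= 127.82583 + 51.69873 = 179.52456 u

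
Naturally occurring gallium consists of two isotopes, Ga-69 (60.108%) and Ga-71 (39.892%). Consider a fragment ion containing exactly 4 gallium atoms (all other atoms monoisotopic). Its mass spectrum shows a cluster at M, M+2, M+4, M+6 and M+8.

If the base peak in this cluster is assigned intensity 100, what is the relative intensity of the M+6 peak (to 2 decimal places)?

(0.60108 + 0.39892)^4 gives M 0.1305, M+2 0.3465, M+4 0.3450, M+6 0.1526, M+8 0.0253; the largest is M+2.
P(M+2) = C(4,1) × 0.60108^3 × 0.39892^1 = 4 × 0.2171685 × 0.39892 = 0.346531 (base)
P(M+6) = C(4,3) × 0.60108^1 × 0.39892^3 = 4 × 0.60108 × 0.063483 = 0.152633
Relative intensity = 0.152633 / 0.346531 × 100 = 44.05

44.05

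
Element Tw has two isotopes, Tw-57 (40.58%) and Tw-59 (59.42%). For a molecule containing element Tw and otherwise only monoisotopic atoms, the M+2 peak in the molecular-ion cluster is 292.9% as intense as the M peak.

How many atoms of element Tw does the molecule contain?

With n Tw atoms, P(M+2)/P(M) = C(n,1)·p^(n−1)q / p^n = n·q/p = n · 0.5942/0.4058.
n = 2.929 × 0.4058/0.5942 = 2.00 ≈ 2

2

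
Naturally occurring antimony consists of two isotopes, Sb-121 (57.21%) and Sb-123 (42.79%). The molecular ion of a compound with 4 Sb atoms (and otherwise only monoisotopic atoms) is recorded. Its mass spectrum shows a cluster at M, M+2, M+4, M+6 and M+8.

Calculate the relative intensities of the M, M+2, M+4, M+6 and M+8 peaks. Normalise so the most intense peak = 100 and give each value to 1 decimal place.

Each Sb atom is independently Sb-121 (p = 0.5721) or Sb-123 (q = 0.4279); the cluster is the binomial expansion (p + q)^4.
P(M) = 0.5721^4 = 0.107124
P(M+2) = 4 × 0.5721^3 × 0.4279^1 = 0.320493
P(M+4) = 6 × 0.5721^2 × 0.4279^2 = 0.359567
P(M+6) = 4 × 0.5721^1 × 0.4279^3 = 0.179291
P(M+8) = 0.4279^4 = 0.033525
The M+4 peak is largest (0.359567); scaling to 100 gives 29.8 : 89.1 : 100.0 : 49.9 : 9.3.

29.8 : 89.1 : 100.0 : 49.9 : 9.3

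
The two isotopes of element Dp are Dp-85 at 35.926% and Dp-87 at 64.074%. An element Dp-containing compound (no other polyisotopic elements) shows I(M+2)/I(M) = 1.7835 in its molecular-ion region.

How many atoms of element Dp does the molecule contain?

With n Dp atoms, P(M+2)/P(M) = C(n,1)·p^(n−1)q / p^n = n·q/p = n · 0.64074/0.35926.
n = 1.7835 × 0.35926/0.64074 = 1.00 ≈ 1

1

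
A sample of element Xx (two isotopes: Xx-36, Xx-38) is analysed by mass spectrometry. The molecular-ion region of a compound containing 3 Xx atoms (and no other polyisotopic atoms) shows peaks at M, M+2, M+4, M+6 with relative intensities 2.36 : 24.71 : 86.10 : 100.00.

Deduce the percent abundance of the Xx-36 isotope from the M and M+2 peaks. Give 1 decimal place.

If p is the fraction of Xx that is Xx-36, then I(M+2)/I(M) = [C(3,1)·p^2·(1−p)] / p^3 = 3·(1−p)/p = 24.71/2.36 = 10.4703
(1−p)/p = 10.4703/3 = 3.4901  ⇒  p = 1/(1 + 3.4901) = 0.2227
Xx-36: 22.3%, Xx-38: 77.7%.

22.3%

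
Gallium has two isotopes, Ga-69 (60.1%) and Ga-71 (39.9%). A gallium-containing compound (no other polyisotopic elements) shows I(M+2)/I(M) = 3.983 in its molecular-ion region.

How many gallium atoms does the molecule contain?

The M+2/M ratio from n Ga atoms is n · q/p = n · 0.399/0.601.
n = 3.983 × 0.601/0.399 = 6.00 ≈ 6

6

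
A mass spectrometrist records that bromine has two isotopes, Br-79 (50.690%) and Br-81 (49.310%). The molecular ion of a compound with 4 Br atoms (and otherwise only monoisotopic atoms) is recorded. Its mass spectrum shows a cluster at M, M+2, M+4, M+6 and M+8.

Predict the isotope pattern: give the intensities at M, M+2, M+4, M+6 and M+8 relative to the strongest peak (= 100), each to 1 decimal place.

Expanding (0.50690 + 0.49310)^4:
P(M) = 0.50690^4 = 0.066022
P(M+2) = 4 × 0.50690^3 × 0.49310^1 = 0.256899
P(M+4) = 6 × 0.50690^2 × 0.49310^2 = 0.374857
P(M+6) = 4 × 0.50690^1 × 0.49310^3 = 0.243101
P(M+8) = 0.49310^4 = 0.059121
The M+4 peak is largest (0.374857); scaling to 100 gives 17.6 : 68.5 : 100.0 : 64.9 : 15.8.

17.6 : 68.5 : 100.0 : 64.9 : 15.8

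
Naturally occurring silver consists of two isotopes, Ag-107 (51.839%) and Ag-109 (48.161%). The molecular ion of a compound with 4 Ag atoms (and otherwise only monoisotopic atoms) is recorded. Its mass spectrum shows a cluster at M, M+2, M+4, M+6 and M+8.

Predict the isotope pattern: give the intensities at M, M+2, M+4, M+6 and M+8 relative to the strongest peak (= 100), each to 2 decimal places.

The 4 Ag atoms are independent, so intensities follow the terms of (0.51839 + 0.48161)^4.
P(M) = 0.51839^4 = 0.072215
P(M+2) = 4 × 0.51839^3 × 0.48161^1 = 0.268365
P(M+4) = 6 × 0.51839^2 × 0.48161^2 = 0.373986
P(M+6) = 4 × 0.51839^1 × 0.48161^3 = 0.231634
P(M+8) = 0.48161^4 = 0.053800
The M+4 peak is largest (0.373986); scaling to 100 gives 19.31 : 71.76 : 100.00 : 61.94 : 14.39.

19.31 : 71.76 : 100.00 : 61.94 : 14.39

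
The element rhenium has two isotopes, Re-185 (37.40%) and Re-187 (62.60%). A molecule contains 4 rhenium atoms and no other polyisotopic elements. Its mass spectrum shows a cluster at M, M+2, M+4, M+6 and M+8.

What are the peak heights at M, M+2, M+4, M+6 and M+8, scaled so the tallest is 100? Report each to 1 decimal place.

5.3 : 35.7 : 89.6 : 100.0 : 41.8

Expanding (0.3740 + 0.6260)^4:
P(M) = 0.3740^4 = 0.019565
P(M+2) = 4 × 0.3740^3 × 0.6260^1 = 0.130993
P(M+4) = 6 × 0.3740^2 × 0.6260^2 = 0.328884
P(M+6) = 4 × 0.3740^1 × 0.6260^3 = 0.366990
P(M+8) = 0.6260^4 = 0.153567
The M+6 peak is largest (0.366990); scaling to 100 gives 5.3 : 35.7 : 89.6 : 100.0 : 41.8.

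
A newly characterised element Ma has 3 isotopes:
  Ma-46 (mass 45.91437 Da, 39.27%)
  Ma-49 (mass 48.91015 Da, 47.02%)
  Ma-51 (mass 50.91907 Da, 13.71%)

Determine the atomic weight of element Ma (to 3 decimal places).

48.009 Da

Average mass = Σ (abundance × isotope mass) = 0.3927 × 45.91437 + 0.4702 × 48.91015 + 0.1371 × 50.91907
= 18.030573 + 22.997553 + 6.981004 = 48.009130 Da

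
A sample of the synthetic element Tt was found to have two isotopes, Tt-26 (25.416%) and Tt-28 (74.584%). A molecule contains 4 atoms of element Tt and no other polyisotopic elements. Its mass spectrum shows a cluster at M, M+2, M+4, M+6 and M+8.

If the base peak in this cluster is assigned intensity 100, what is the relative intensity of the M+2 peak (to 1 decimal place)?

(0.25416 + 0.74584)^4 gives M 0.0042, M+2 0.0490, M+4 0.2156, M+6 0.4218, M+8 0.3094; the largest is M+6.
P(M+6) = C(4,3) × 0.25416^1 × 0.74584^3 = 4 × 0.25416 × 0.41489387 = 0.421798 (base)
P(M+2) = C(4,1) × 0.25416^3 × 0.74584^1 = 4 × 0.01641805 × 0.74584 = 0.048981
Relative intensity = 0.048981 / 0.421798 × 100 = 11.6

11.6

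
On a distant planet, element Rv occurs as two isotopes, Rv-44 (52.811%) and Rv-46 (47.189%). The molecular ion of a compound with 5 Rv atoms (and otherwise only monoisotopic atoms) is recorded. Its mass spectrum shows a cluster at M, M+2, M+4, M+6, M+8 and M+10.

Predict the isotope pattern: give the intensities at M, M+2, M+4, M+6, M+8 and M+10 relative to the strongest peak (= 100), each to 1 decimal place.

12.5 : 56.0 : 100.0 : 89.4 : 39.9 : 7.1

Each Rv atom is independently Rv-44 (p = 0.52811) or Rv-46 (q = 0.47189); the cluster is the binomial expansion (p + q)^5.
P(M) = 0.52811^5 = 0.041079
P(M+2) = 5 × 0.52811^4 × 0.47189^1 = 0.183531
P(M+4) = 10 × 0.52811^3 × 0.47189^2 = 0.327986
P(M+6) = 10 × 0.52811^2 × 0.47189^3 = 0.293070
P(M+8) = 5 × 0.52811^1 × 0.47189^4 = 0.130936
P(M+10) = 0.47189^5 = 0.023399
The M+4 peak is largest (0.327986); scaling to 100 gives 12.5 : 56.0 : 100.0 : 89.4 : 39.9 : 7.1.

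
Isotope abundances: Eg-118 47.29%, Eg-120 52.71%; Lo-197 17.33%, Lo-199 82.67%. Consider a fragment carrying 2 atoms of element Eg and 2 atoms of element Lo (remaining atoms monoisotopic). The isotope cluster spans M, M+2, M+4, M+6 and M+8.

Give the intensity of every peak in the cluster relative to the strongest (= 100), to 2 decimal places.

1.60 : 18.81 : 72.33 : 100.00 : 45.18

Element Eg pattern (n=2): 0.22363441 : 0.49853118 : 0.27783441
Element Lo pattern (n=2): 0.03003289 : 0.28653422 : 0.68343289
Convolve the two distributions (both contribute in 2-u steps):
  M: 0.22363441×0.03003289 = 0.006716
  M+2: 0.22363441×0.28653422 + 0.49853118×0.03003289 = 0.079051
  M+4: 0.22363441×0.68343289 + 0.49853118×0.28653422 + 0.27783441×0.03003289 = 0.304030
  M+6: 0.49853118×0.68343289 + 0.27783441×0.28653422 = 0.420322
  M+8: 0.27783441×0.68343289 = 0.189881
Scale to base peak (0.420322) = 100: 1.60 : 18.81 : 72.33 : 100.00 : 45.18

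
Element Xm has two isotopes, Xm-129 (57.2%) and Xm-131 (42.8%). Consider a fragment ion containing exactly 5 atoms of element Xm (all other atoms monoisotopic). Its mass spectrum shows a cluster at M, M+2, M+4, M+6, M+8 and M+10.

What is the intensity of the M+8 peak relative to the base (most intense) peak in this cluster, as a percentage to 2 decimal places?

27.99%

(0.572 + 0.428)^5 gives M 0.0612, M+2 0.2291, M+4 0.3428, M+6 0.2565, M+8 0.0960, M+10 0.0144; the largest is M+4.
P(M+4) = C(5,2) × 0.572^3 × 0.428^2 = 10 × 0.18714925 × 0.183184 = 0.342827 (base)
P(M+8) = C(5,4) × 0.572^1 × 0.428^4 = 5 × 0.5720 × 0.03355638 = 0.095971
Relative intensity = 0.095971 / 0.342827 × 100 = 27.99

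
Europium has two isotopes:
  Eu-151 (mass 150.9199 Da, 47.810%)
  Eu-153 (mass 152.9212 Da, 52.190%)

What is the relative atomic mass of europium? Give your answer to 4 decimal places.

Average mass = Σ (abundance × isotope mass) = 0.47810 × 150.9199 + 0.52190 × 152.9212
= 72.15480 + 79.80957 = 151.96437 Da

151.9644 Da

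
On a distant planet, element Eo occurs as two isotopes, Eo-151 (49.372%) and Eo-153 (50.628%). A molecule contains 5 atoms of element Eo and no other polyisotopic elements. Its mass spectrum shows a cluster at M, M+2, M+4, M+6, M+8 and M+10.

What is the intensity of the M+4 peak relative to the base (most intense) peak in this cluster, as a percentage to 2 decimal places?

97.52%

Binomial terms of (0.49372 + 0.50628)^5: M 0.0293, M+2 0.1504, M+4 0.3085, M+6 0.3163, M+8 0.1622, M+10 0.0333 → M+6 is the base peak.
P(M+6) = C(5,3) × 0.49372^2 × 0.50628^3 = 10 × 0.24375944 × 0.12976941 = 0.316325 (base)
P(M+4) = C(5,2) × 0.49372^3 × 0.50628^2 = 10 × 0.12034891 × 0.25631944 = 0.308478
Relative intensity = 0.308478 / 0.316325 × 100 = 97.52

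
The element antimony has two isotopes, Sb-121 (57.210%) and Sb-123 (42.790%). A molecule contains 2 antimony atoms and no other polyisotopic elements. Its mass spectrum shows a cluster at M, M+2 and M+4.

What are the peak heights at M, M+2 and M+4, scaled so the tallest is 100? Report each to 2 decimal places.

66.85 : 100.00 : 37.40

Expanding (0.57210 + 0.42790)^2:
P(M) = 0.57210^2 = 0.327298
P(M+2) = 2 × 0.57210^1 × 0.42790^1 = 0.489603
P(M+4) = 0.42790^2 = 0.183098
The M+2 peak is largest (0.489603); scaling to 100 gives 66.85 : 100.00 : 37.40.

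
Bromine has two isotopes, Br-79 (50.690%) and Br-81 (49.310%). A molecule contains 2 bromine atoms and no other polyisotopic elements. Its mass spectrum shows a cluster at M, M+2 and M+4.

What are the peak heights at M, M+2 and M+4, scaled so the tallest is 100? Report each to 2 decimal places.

51.40 : 100.00 : 48.64

Each Br atom is independently Br-79 (p = 0.50690) or Br-81 (q = 0.49310); the cluster is the binomial expansion (p + q)^2.
P(M) = 0.50690^2 = 0.256948
P(M+2) = 2 × 0.50690^1 × 0.49310^1 = 0.499905
P(M+4) = 0.49310^2 = 0.243148
The M+2 peak is largest (0.499905); scaling to 100 gives 51.40 : 100.00 : 48.64.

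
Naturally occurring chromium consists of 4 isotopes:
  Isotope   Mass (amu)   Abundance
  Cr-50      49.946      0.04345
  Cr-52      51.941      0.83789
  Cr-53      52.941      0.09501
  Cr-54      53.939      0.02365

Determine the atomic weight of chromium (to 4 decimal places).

Ar = Σ fᵢ·mᵢ = 0.04345 × 49.946 + 0.83789 × 51.941 + 0.09501 × 52.941 + 0.02365 × 53.939
= 2.17015 + 43.52084 + 5.02992 + 1.27566 = 51.99657 amu

51.9966 amu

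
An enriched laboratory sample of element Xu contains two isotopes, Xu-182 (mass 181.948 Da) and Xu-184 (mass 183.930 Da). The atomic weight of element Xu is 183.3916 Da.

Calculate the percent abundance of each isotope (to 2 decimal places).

Let x be the fractional abundance of Xu-182; then Xu-184 has abundance 1 − x.
181.948·x + 183.930·(1 − x) = 183.3916
(181.948 − 183.930)·x = 183.3916 − 183.930
x = -0.5384 / -1.982 = 0.27164 → 27.16% Xu-182, 72.84% Xu-184.

Xu-182: 27.16%, Xu-184: 72.84%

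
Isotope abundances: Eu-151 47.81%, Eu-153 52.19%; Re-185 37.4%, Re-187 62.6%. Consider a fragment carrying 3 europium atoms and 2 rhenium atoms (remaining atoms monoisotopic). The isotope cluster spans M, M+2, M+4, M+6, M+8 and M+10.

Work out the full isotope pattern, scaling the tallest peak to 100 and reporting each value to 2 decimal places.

4.46 : 29.51 : 77.26 : 100.00 : 64.03 : 16.24

Europium pattern (n=3): 0.10928391 : 0.3578871 : 0.39067407 : 0.14215492
Rhenium pattern (n=2): 0.139876 : 0.468248 : 0.391876
Convolve the two distributions (both contribute in 2-u steps):
  M: 0.10928391×0.139876 = 0.015286
  M+2: 0.10928391×0.468248 + 0.3578871×0.139876 = 0.101232
  M+4: 0.10928391×0.391876 + 0.3578871×0.468248 + 0.39067407×0.139876 = 0.265052
  M+6: 0.3578871×0.391876 + 0.39067407×0.468248 + 0.14215492×0.139876 = 0.343064
  M+8: 0.39067407×0.391876 + 0.14215492×0.468248 = 0.219660
  M+10: 0.14215492×0.391876 = 0.055707
Scale to base peak (0.343064) = 100: 4.46 : 29.51 : 77.26 : 100.00 : 64.03 : 16.24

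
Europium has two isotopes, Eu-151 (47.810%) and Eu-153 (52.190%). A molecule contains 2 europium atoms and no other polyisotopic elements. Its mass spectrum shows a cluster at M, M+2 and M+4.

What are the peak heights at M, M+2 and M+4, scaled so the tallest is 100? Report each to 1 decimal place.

Expanding (0.47810 + 0.52190)^2:
P(M) = 0.47810^2 = 0.228580
P(M+2) = 2 × 0.47810^1 × 0.52190^1 = 0.499041
P(M+4) = 0.52190^2 = 0.272380
The M+2 peak is largest (0.499041); scaling to 100 gives 45.8 : 100.0 : 54.6.

45.8 : 100.0 : 54.6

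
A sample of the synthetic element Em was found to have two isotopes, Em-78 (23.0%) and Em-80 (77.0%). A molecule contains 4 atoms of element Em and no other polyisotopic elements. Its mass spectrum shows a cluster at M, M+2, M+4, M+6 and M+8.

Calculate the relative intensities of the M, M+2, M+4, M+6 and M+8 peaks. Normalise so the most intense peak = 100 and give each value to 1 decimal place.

Each Em atom is independently Em-78 (p = 0.230) or Em-80 (q = 0.770); the cluster is the binomial expansion (p + q)^4.
P(M) = 0.230^4 = 0.002798
P(M+2) = 4 × 0.230^3 × 0.770^1 = 0.037474
P(M+4) = 6 × 0.230^2 × 0.770^2 = 0.188186
P(M+6) = 4 × 0.230^1 × 0.770^3 = 0.420010
P(M+8) = 0.770^4 = 0.351530
The M+6 peak is largest (0.420010); scaling to 100 gives 0.7 : 8.9 : 44.8 : 100.0 : 83.7.

0.7 : 8.9 : 44.8 : 100.0 : 83.7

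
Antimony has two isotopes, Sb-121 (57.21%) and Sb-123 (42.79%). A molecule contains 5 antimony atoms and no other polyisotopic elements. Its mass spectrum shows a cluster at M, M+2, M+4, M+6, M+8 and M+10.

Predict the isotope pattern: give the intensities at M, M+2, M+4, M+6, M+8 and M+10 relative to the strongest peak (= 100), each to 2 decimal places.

17.88 : 66.85 : 100.00 : 74.79 : 27.97 : 4.18

Expanding (0.5721 + 0.4279)^5:
P(M) = 0.5721^5 = 0.061286
P(M+2) = 5 × 0.5721^4 × 0.4279^1 = 0.229192
P(M+4) = 10 × 0.5721^3 × 0.4279^2 = 0.342847
P(M+6) = 10 × 0.5721^2 × 0.4279^3 = 0.256431
P(M+8) = 5 × 0.5721^1 × 0.4279^4 = 0.095898
P(M+10) = 0.4279^5 = 0.014345
The M+4 peak is largest (0.342847); scaling to 100 gives 17.88 : 66.85 : 100.00 : 74.79 : 27.97 : 4.18.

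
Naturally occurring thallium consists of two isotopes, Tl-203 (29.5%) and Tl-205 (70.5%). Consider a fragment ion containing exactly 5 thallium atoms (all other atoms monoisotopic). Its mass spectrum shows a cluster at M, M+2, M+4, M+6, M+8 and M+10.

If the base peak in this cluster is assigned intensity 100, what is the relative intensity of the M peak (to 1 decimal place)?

0.6

Term probabilities: M 0.0022, M+2 0.0267, M+4 0.1276, M+6 0.3049, M+8 0.3644, M+10 0.1742. Base peak = M+8.
P(M+8) = C(5,4) × 0.295^1 × 0.705^4 = 5 × 0.2950 × 0.24703385 = 0.364375 (base)
P(M) = C(5,0) × 0.295^5 × 0.705^0 = 1 × 0.00223414 × 1.0000 = 0.002234
Relative intensity = 0.002234 / 0.364375 × 100 = 0.6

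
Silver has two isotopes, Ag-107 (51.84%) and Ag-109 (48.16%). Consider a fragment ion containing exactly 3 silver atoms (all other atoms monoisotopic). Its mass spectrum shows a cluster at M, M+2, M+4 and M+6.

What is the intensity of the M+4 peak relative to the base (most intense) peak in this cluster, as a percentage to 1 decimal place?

92.9%

Binomial terms of (0.5184 + 0.4816)^3: M 0.1393, M+2 0.3883, M+4 0.3607, M+6 0.1117 → M+2 is the base peak.
P(M+2) = C(3,1) × 0.5184^2 × 0.4816^1 = 3 × 0.26873856 × 0.4816 = 0.388273 (base)
P(M+4) = C(3,2) × 0.5184^1 × 0.4816^2 = 3 × 0.5184 × 0.23193856 = 0.360711
Relative intensity = 0.360711 / 0.388273 × 100 = 92.9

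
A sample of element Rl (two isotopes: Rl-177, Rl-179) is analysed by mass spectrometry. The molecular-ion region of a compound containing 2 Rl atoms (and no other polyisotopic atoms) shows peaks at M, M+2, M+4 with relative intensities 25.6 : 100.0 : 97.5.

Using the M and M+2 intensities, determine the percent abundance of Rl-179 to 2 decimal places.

66.14%

If p is the fraction of Rl that is Rl-177, then I(M+2)/I(M) = [C(2,1)·p^1·(1−p)] / p^2 = 2·(1−p)/p = 100.0/25.6 = 3.9062
(1−p)/p = 3.9062/2 = 1.9531  ⇒  p = 1/(1 + 1.9531) = 0.3386
Rl-177: 33.86%, Rl-179: 66.14%.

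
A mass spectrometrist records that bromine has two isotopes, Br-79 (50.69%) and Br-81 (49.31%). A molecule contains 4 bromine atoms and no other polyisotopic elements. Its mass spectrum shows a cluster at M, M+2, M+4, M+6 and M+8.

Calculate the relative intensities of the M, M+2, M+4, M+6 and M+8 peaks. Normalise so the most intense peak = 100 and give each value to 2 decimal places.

17.61 : 68.53 : 100.00 : 64.85 : 15.77

Each Br atom is independently Br-79 (p = 0.5069) or Br-81 (q = 0.4931); the cluster is the binomial expansion (p + q)^4.
P(M) = 0.5069^4 = 0.066022
P(M+2) = 4 × 0.5069^3 × 0.4931^1 = 0.256899
P(M+4) = 6 × 0.5069^2 × 0.4931^2 = 0.374857
P(M+6) = 4 × 0.5069^1 × 0.4931^3 = 0.243101
P(M+8) = 0.4931^4 = 0.059121
The M+4 peak is largest (0.374857); scaling to 100 gives 17.61 : 68.53 : 100.00 : 64.85 : 15.77.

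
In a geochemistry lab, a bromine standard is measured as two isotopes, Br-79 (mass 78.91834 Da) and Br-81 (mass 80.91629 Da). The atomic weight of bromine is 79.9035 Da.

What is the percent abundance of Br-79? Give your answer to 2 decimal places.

Let x be the fractional abundance of Br-79; then Br-81 has abundance 1 − x.
78.91834·x + 80.91629·(1 − x) = 79.9035
(78.91834 − 80.91629)·x = 79.9035 − 80.91629
x = -1.01279 / -1.99795 = 0.50691 → 50.69% Br-79, 49.31% Br-81.

50.69%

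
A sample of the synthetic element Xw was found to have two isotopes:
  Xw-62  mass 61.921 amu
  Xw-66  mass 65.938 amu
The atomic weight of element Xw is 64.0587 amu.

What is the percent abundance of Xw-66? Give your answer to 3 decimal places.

Let x be the fractional abundance of Xw-62; then Xw-66 has abundance 1 − x.
61.921·x + 65.938·(1 − x) = 64.0587
(61.921 − 65.938)·x = 64.0587 − 65.938
x = -1.8793 / -4.017 = 0.46784 → 46.784% Xw-62, 53.216% Xw-66.

53.216%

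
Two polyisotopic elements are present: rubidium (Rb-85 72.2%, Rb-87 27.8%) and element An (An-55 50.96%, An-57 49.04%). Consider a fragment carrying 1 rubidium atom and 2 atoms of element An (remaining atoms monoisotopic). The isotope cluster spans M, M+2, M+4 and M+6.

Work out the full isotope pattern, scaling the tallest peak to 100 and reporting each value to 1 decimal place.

Rubidium pattern (n=1): 0.7220 : 0.2780
Element An pattern (n=2): 0.25969216 : 0.49981568 : 0.24049216
Convolve the two distributions (both contribute in 2-u steps):
  M: 0.7220×0.25969216 = 0.187498
  M+2: 0.7220×0.49981568 + 0.2780×0.25969216 = 0.433061
  M+4: 0.7220×0.24049216 + 0.2780×0.49981568 = 0.312584
  M+6: 0.2780×0.24049216 = 0.066857
Scale to base peak (0.433061) = 100: 43.3 : 100.0 : 72.2 : 15.4

43.3 : 100.0 : 72.2 : 15.4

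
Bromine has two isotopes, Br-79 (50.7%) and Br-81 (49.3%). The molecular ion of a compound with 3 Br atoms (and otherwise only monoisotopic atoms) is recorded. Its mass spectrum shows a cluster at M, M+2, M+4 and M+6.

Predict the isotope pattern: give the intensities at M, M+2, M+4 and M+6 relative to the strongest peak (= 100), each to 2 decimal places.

34.28 : 100.00 : 97.24 : 31.52

The 3 Br atoms are independent, so intensities follow the terms of (0.507 + 0.493)^3.
P(M) = 0.507^3 = 0.130324
P(M+2) = 3 × 0.507^2 × 0.493^1 = 0.380175
P(M+4) = 3 × 0.507^1 × 0.493^2 = 0.369678
P(M+6) = 0.493^3 = 0.119823
The M+2 peak is largest (0.380175); scaling to 100 gives 34.28 : 100.00 : 97.24 : 31.52.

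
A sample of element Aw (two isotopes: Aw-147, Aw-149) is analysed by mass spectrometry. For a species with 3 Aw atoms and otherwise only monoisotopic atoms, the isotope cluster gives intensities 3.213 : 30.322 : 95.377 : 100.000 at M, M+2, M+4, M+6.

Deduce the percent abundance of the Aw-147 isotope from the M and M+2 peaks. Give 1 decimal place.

24.1%

Let p = fractional abundance of Aw-147. I(M+2)/I(M) = [C(3,1)·p^2·(1−p)] / p^3 = 3·(1−p)/p = 30.322/3.213 = 9.4373
(1−p)/p = 9.4373/3 = 3.1458  ⇒  p = 1/(1 + 3.1458) = 0.2412
Aw-147: 24.1%, Aw-149: 75.9%.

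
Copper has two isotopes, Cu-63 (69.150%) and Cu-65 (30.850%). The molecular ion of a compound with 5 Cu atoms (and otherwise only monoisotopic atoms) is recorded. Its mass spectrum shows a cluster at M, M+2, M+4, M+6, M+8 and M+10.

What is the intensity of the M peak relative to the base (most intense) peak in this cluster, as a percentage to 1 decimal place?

44.8%

Binomial terms of (0.69150 + 0.30850)^5: M 0.1581, M+2 0.3527, M+4 0.3147, M+6 0.1404, M+8 0.0313, M+10 0.0028 → M+2 is the base peak.
P(M+2) = C(5,1) × 0.69150^4 × 0.30850^1 = 5 × 0.2286487 × 0.3085 = 0.352691 (base)
P(M) = C(5,0) × 0.69150^5 × 0.30850^0 = 1 × 0.15811058 × 1.0000 = 0.158111
Relative intensity = 0.158111 / 0.352691 × 100 = 44.8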